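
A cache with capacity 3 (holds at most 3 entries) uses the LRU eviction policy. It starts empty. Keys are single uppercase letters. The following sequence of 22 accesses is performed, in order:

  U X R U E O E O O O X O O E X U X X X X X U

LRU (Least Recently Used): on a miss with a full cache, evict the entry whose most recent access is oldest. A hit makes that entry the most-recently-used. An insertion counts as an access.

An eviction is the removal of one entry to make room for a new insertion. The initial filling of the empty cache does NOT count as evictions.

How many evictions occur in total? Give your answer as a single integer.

LRU simulation (capacity=3):
  1. access U: MISS. Cache (LRU->MRU): [U]
  2. access X: MISS. Cache (LRU->MRU): [U X]
  3. access R: MISS. Cache (LRU->MRU): [U X R]
  4. access U: HIT. Cache (LRU->MRU): [X R U]
  5. access E: MISS, evict X. Cache (LRU->MRU): [R U E]
  6. access O: MISS, evict R. Cache (LRU->MRU): [U E O]
  7. access E: HIT. Cache (LRU->MRU): [U O E]
  8. access O: HIT. Cache (LRU->MRU): [U E O]
  9. access O: HIT. Cache (LRU->MRU): [U E O]
  10. access O: HIT. Cache (LRU->MRU): [U E O]
  11. access X: MISS, evict U. Cache (LRU->MRU): [E O X]
  12. access O: HIT. Cache (LRU->MRU): [E X O]
  13. access O: HIT. Cache (LRU->MRU): [E X O]
  14. access E: HIT. Cache (LRU->MRU): [X O E]
  15. access X: HIT. Cache (LRU->MRU): [O E X]
  16. access U: MISS, evict O. Cache (LRU->MRU): [E X U]
  17. access X: HIT. Cache (LRU->MRU): [E U X]
  18. access X: HIT. Cache (LRU->MRU): [E U X]
  19. access X: HIT. Cache (LRU->MRU): [E U X]
  20. access X: HIT. Cache (LRU->MRU): [E U X]
  21. access X: HIT. Cache (LRU->MRU): [E U X]
  22. access U: HIT. Cache (LRU->MRU): [E X U]
Total: 15 hits, 7 misses, 4 evictions

Answer: 4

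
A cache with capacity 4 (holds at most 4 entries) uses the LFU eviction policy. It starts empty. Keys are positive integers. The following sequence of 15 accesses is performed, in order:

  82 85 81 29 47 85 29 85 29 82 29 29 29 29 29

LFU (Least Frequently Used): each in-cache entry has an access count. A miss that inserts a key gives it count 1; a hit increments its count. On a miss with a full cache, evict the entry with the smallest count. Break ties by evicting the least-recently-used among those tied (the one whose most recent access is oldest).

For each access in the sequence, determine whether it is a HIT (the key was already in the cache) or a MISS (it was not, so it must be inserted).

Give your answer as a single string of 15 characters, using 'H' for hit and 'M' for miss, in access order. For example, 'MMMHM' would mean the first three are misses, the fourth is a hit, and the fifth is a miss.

Answer: MMMMMHHHHMHHHHH

Derivation:
LFU simulation (capacity=4):
  1. access 82: MISS. Cache: [82(c=1)]
  2. access 85: MISS. Cache: [82(c=1) 85(c=1)]
  3. access 81: MISS. Cache: [82(c=1) 85(c=1) 81(c=1)]
  4. access 29: MISS. Cache: [82(c=1) 85(c=1) 81(c=1) 29(c=1)]
  5. access 47: MISS, evict 82(c=1). Cache: [85(c=1) 81(c=1) 29(c=1) 47(c=1)]
  6. access 85: HIT, count now 2. Cache: [81(c=1) 29(c=1) 47(c=1) 85(c=2)]
  7. access 29: HIT, count now 2. Cache: [81(c=1) 47(c=1) 85(c=2) 29(c=2)]
  8. access 85: HIT, count now 3. Cache: [81(c=1) 47(c=1) 29(c=2) 85(c=3)]
  9. access 29: HIT, count now 3. Cache: [81(c=1) 47(c=1) 85(c=3) 29(c=3)]
  10. access 82: MISS, evict 81(c=1). Cache: [47(c=1) 82(c=1) 85(c=3) 29(c=3)]
  11. access 29: HIT, count now 4. Cache: [47(c=1) 82(c=1) 85(c=3) 29(c=4)]
  12. access 29: HIT, count now 5. Cache: [47(c=1) 82(c=1) 85(c=3) 29(c=5)]
  13. access 29: HIT, count now 6. Cache: [47(c=1) 82(c=1) 85(c=3) 29(c=6)]
  14. access 29: HIT, count now 7. Cache: [47(c=1) 82(c=1) 85(c=3) 29(c=7)]
  15. access 29: HIT, count now 8. Cache: [47(c=1) 82(c=1) 85(c=3) 29(c=8)]
Total: 9 hits, 6 misses, 2 evictions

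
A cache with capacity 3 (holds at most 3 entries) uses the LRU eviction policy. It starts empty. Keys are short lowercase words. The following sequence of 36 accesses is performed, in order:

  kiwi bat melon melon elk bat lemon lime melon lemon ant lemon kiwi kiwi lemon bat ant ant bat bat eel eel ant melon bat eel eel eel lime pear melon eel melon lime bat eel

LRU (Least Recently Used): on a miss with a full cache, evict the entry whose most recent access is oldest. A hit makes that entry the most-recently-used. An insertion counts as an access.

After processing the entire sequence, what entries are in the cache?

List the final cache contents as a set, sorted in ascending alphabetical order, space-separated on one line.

Answer: bat eel lime

Derivation:
LRU simulation (capacity=3):
  1. access kiwi: MISS. Cache (LRU->MRU): [kiwi]
  2. access bat: MISS. Cache (LRU->MRU): [kiwi bat]
  3. access melon: MISS. Cache (LRU->MRU): [kiwi bat melon]
  4. access melon: HIT. Cache (LRU->MRU): [kiwi bat melon]
  5. access elk: MISS, evict kiwi. Cache (LRU->MRU): [bat melon elk]
  6. access bat: HIT. Cache (LRU->MRU): [melon elk bat]
  7. access lemon: MISS, evict melon. Cache (LRU->MRU): [elk bat lemon]
  8. access lime: MISS, evict elk. Cache (LRU->MRU): [bat lemon lime]
  9. access melon: MISS, evict bat. Cache (LRU->MRU): [lemon lime melon]
  10. access lemon: HIT. Cache (LRU->MRU): [lime melon lemon]
  11. access ant: MISS, evict lime. Cache (LRU->MRU): [melon lemon ant]
  12. access lemon: HIT. Cache (LRU->MRU): [melon ant lemon]
  13. access kiwi: MISS, evict melon. Cache (LRU->MRU): [ant lemon kiwi]
  14. access kiwi: HIT. Cache (LRU->MRU): [ant lemon kiwi]
  15. access lemon: HIT. Cache (LRU->MRU): [ant kiwi lemon]
  16. access bat: MISS, evict ant. Cache (LRU->MRU): [kiwi lemon bat]
  17. access ant: MISS, evict kiwi. Cache (LRU->MRU): [lemon bat ant]
  18. access ant: HIT. Cache (LRU->MRU): [lemon bat ant]
  19. access bat: HIT. Cache (LRU->MRU): [lemon ant bat]
  20. access bat: HIT. Cache (LRU->MRU): [lemon ant bat]
  21. access eel: MISS, evict lemon. Cache (LRU->MRU): [ant bat eel]
  22. access eel: HIT. Cache (LRU->MRU): [ant bat eel]
  23. access ant: HIT. Cache (LRU->MRU): [bat eel ant]
  24. access melon: MISS, evict bat. Cache (LRU->MRU): [eel ant melon]
  25. access bat: MISS, evict eel. Cache (LRU->MRU): [ant melon bat]
  26. access eel: MISS, evict ant. Cache (LRU->MRU): [melon bat eel]
  27. access eel: HIT. Cache (LRU->MRU): [melon bat eel]
  28. access eel: HIT. Cache (LRU->MRU): [melon bat eel]
  29. access lime: MISS, evict melon. Cache (LRU->MRU): [bat eel lime]
  30. access pear: MISS, evict bat. Cache (LRU->MRU): [eel lime pear]
  31. access melon: MISS, evict eel. Cache (LRU->MRU): [lime pear melon]
  32. access eel: MISS, evict lime. Cache (LRU->MRU): [pear melon eel]
  33. access melon: HIT. Cache (LRU->MRU): [pear eel melon]
  34. access lime: MISS, evict pear. Cache (LRU->MRU): [eel melon lime]
  35. access bat: MISS, evict eel. Cache (LRU->MRU): [melon lime bat]
  36. access eel: MISS, evict melon. Cache (LRU->MRU): [lime bat eel]
Total: 14 hits, 22 misses, 19 evictions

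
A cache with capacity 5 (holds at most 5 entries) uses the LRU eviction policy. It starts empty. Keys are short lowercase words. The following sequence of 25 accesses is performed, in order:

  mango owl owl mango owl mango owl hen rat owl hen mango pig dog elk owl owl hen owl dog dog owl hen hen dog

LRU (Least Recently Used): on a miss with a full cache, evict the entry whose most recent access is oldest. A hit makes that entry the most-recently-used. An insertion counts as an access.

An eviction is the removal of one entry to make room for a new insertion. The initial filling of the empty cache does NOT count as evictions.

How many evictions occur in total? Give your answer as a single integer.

LRU simulation (capacity=5):
  1. access mango: MISS. Cache (LRU->MRU): [mango]
  2. access owl: MISS. Cache (LRU->MRU): [mango owl]
  3. access owl: HIT. Cache (LRU->MRU): [mango owl]
  4. access mango: HIT. Cache (LRU->MRU): [owl mango]
  5. access owl: HIT. Cache (LRU->MRU): [mango owl]
  6. access mango: HIT. Cache (LRU->MRU): [owl mango]
  7. access owl: HIT. Cache (LRU->MRU): [mango owl]
  8. access hen: MISS. Cache (LRU->MRU): [mango owl hen]
  9. access rat: MISS. Cache (LRU->MRU): [mango owl hen rat]
  10. access owl: HIT. Cache (LRU->MRU): [mango hen rat owl]
  11. access hen: HIT. Cache (LRU->MRU): [mango rat owl hen]
  12. access mango: HIT. Cache (LRU->MRU): [rat owl hen mango]
  13. access pig: MISS. Cache (LRU->MRU): [rat owl hen mango pig]
  14. access dog: MISS, evict rat. Cache (LRU->MRU): [owl hen mango pig dog]
  15. access elk: MISS, evict owl. Cache (LRU->MRU): [hen mango pig dog elk]
  16. access owl: MISS, evict hen. Cache (LRU->MRU): [mango pig dog elk owl]
  17. access owl: HIT. Cache (LRU->MRU): [mango pig dog elk owl]
  18. access hen: MISS, evict mango. Cache (LRU->MRU): [pig dog elk owl hen]
  19. access owl: HIT. Cache (LRU->MRU): [pig dog elk hen owl]
  20. access dog: HIT. Cache (LRU->MRU): [pig elk hen owl dog]
  21. access dog: HIT. Cache (LRU->MRU): [pig elk hen owl dog]
  22. access owl: HIT. Cache (LRU->MRU): [pig elk hen dog owl]
  23. access hen: HIT. Cache (LRU->MRU): [pig elk dog owl hen]
  24. access hen: HIT. Cache (LRU->MRU): [pig elk dog owl hen]
  25. access dog: HIT. Cache (LRU->MRU): [pig elk owl hen dog]
Total: 16 hits, 9 misses, 4 evictions

Answer: 4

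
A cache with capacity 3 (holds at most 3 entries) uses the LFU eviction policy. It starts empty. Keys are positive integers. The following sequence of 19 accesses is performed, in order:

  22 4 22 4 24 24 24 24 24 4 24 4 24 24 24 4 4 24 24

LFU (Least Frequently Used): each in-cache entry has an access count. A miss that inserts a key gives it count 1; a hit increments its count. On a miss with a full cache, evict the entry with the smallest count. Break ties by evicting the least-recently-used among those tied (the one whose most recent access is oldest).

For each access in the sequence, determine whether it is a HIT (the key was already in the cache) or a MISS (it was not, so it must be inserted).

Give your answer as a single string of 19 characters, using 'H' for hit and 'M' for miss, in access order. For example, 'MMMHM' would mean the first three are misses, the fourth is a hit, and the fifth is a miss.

LFU simulation (capacity=3):
  1. access 22: MISS. Cache: [22(c=1)]
  2. access 4: MISS. Cache: [22(c=1) 4(c=1)]
  3. access 22: HIT, count now 2. Cache: [4(c=1) 22(c=2)]
  4. access 4: HIT, count now 2. Cache: [22(c=2) 4(c=2)]
  5. access 24: MISS. Cache: [24(c=1) 22(c=2) 4(c=2)]
  6. access 24: HIT, count now 2. Cache: [22(c=2) 4(c=2) 24(c=2)]
  7. access 24: HIT, count now 3. Cache: [22(c=2) 4(c=2) 24(c=3)]
  8. access 24: HIT, count now 4. Cache: [22(c=2) 4(c=2) 24(c=4)]
  9. access 24: HIT, count now 5. Cache: [22(c=2) 4(c=2) 24(c=5)]
  10. access 4: HIT, count now 3. Cache: [22(c=2) 4(c=3) 24(c=5)]
  11. access 24: HIT, count now 6. Cache: [22(c=2) 4(c=3) 24(c=6)]
  12. access 4: HIT, count now 4. Cache: [22(c=2) 4(c=4) 24(c=6)]
  13. access 24: HIT, count now 7. Cache: [22(c=2) 4(c=4) 24(c=7)]
  14. access 24: HIT, count now 8. Cache: [22(c=2) 4(c=4) 24(c=8)]
  15. access 24: HIT, count now 9. Cache: [22(c=2) 4(c=4) 24(c=9)]
  16. access 4: HIT, count now 5. Cache: [22(c=2) 4(c=5) 24(c=9)]
  17. access 4: HIT, count now 6. Cache: [22(c=2) 4(c=6) 24(c=9)]
  18. access 24: HIT, count now 10. Cache: [22(c=2) 4(c=6) 24(c=10)]
  19. access 24: HIT, count now 11. Cache: [22(c=2) 4(c=6) 24(c=11)]
Total: 16 hits, 3 misses, 0 evictions

Answer: MMHHMHHHHHHHHHHHHHH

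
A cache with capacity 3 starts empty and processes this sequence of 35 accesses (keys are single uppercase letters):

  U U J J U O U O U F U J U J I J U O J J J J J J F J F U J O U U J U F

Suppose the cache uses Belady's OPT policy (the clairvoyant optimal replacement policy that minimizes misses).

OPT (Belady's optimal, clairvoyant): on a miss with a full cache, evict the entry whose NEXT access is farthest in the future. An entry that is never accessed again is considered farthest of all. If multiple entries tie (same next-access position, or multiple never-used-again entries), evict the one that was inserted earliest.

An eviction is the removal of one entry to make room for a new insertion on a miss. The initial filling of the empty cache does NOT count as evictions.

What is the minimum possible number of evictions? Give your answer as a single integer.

Answer: 6

Derivation:
OPT (Belady) simulation (capacity=3):
  1. access U: MISS. Cache: [U]
  2. access U: HIT. Next use of U: step 5. Cache: [U]
  3. access J: MISS. Cache: [U J]
  4. access J: HIT. Next use of J: step 12. Cache: [U J]
  5. access U: HIT. Next use of U: step 7. Cache: [U J]
  6. access O: MISS. Cache: [U J O]
  7. access U: HIT. Next use of U: step 9. Cache: [U J O]
  8. access O: HIT. Next use of O: step 18. Cache: [U J O]
  9. access U: HIT. Next use of U: step 11. Cache: [U J O]
  10. access F: MISS, evict O (next use: step 18). Cache: [U J F]
  11. access U: HIT. Next use of U: step 13. Cache: [U J F]
  12. access J: HIT. Next use of J: step 14. Cache: [U J F]
  13. access U: HIT. Next use of U: step 17. Cache: [U J F]
  14. access J: HIT. Next use of J: step 16. Cache: [U J F]
  15. access I: MISS, evict F (next use: step 25). Cache: [U J I]
  16. access J: HIT. Next use of J: step 19. Cache: [U J I]
  17. access U: HIT. Next use of U: step 28. Cache: [U J I]
  18. access O: MISS, evict I (next use: never). Cache: [U J O]
  19. access J: HIT. Next use of J: step 20. Cache: [U J O]
  20. access J: HIT. Next use of J: step 21. Cache: [U J O]
  21. access J: HIT. Next use of J: step 22. Cache: [U J O]
  22. access J: HIT. Next use of J: step 23. Cache: [U J O]
  23. access J: HIT. Next use of J: step 24. Cache: [U J O]
  24. access J: HIT. Next use of J: step 26. Cache: [U J O]
  25. access F: MISS, evict O (next use: step 30). Cache: [U J F]
  26. access J: HIT. Next use of J: step 29. Cache: [U J F]
  27. access F: HIT. Next use of F: step 35. Cache: [U J F]
  28. access U: HIT. Next use of U: step 31. Cache: [U J F]
  29. access J: HIT. Next use of J: step 33. Cache: [U J F]
  30. access O: MISS, evict F (next use: step 35). Cache: [U J O]
  31. access U: HIT. Next use of U: step 32. Cache: [U J O]
  32. access U: HIT. Next use of U: step 34. Cache: [U J O]
  33. access J: HIT. Next use of J: never. Cache: [U J O]
  34. access U: HIT. Next use of U: never. Cache: [U J O]
  35. access F: MISS, evict U (next use: never). Cache: [J O F]
Total: 26 hits, 9 misses, 6 evictions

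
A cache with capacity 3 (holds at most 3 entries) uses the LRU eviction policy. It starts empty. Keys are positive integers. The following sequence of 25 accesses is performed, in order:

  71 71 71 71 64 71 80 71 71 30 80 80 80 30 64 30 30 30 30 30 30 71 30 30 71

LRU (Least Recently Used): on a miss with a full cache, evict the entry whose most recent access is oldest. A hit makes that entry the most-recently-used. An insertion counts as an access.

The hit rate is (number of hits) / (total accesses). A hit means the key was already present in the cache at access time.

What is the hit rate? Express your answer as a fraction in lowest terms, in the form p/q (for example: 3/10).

LRU simulation (capacity=3):
  1. access 71: MISS. Cache (LRU->MRU): [71]
  2. access 71: HIT. Cache (LRU->MRU): [71]
  3. access 71: HIT. Cache (LRU->MRU): [71]
  4. access 71: HIT. Cache (LRU->MRU): [71]
  5. access 64: MISS. Cache (LRU->MRU): [71 64]
  6. access 71: HIT. Cache (LRU->MRU): [64 71]
  7. access 80: MISS. Cache (LRU->MRU): [64 71 80]
  8. access 71: HIT. Cache (LRU->MRU): [64 80 71]
  9. access 71: HIT. Cache (LRU->MRU): [64 80 71]
  10. access 30: MISS, evict 64. Cache (LRU->MRU): [80 71 30]
  11. access 80: HIT. Cache (LRU->MRU): [71 30 80]
  12. access 80: HIT. Cache (LRU->MRU): [71 30 80]
  13. access 80: HIT. Cache (LRU->MRU): [71 30 80]
  14. access 30: HIT. Cache (LRU->MRU): [71 80 30]
  15. access 64: MISS, evict 71. Cache (LRU->MRU): [80 30 64]
  16. access 30: HIT. Cache (LRU->MRU): [80 64 30]
  17. access 30: HIT. Cache (LRU->MRU): [80 64 30]
  18. access 30: HIT. Cache (LRU->MRU): [80 64 30]
  19. access 30: HIT. Cache (LRU->MRU): [80 64 30]
  20. access 30: HIT. Cache (LRU->MRU): [80 64 30]
  21. access 30: HIT. Cache (LRU->MRU): [80 64 30]
  22. access 71: MISS, evict 80. Cache (LRU->MRU): [64 30 71]
  23. access 30: HIT. Cache (LRU->MRU): [64 71 30]
  24. access 30: HIT. Cache (LRU->MRU): [64 71 30]
  25. access 71: HIT. Cache (LRU->MRU): [64 30 71]
Total: 19 hits, 6 misses, 3 evictions

Hit rate = 19/25

Answer: 19/25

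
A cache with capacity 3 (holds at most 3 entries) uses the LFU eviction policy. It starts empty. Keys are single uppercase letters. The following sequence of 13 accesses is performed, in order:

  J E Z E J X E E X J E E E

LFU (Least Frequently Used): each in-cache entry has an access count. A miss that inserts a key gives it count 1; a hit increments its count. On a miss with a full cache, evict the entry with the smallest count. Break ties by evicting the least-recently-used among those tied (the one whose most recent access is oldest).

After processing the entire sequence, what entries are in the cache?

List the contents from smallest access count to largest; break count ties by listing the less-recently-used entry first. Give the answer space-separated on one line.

Answer: X J E

Derivation:
LFU simulation (capacity=3):
  1. access J: MISS. Cache: [J(c=1)]
  2. access E: MISS. Cache: [J(c=1) E(c=1)]
  3. access Z: MISS. Cache: [J(c=1) E(c=1) Z(c=1)]
  4. access E: HIT, count now 2. Cache: [J(c=1) Z(c=1) E(c=2)]
  5. access J: HIT, count now 2. Cache: [Z(c=1) E(c=2) J(c=2)]
  6. access X: MISS, evict Z(c=1). Cache: [X(c=1) E(c=2) J(c=2)]
  7. access E: HIT, count now 3. Cache: [X(c=1) J(c=2) E(c=3)]
  8. access E: HIT, count now 4. Cache: [X(c=1) J(c=2) E(c=4)]
  9. access X: HIT, count now 2. Cache: [J(c=2) X(c=2) E(c=4)]
  10. access J: HIT, count now 3. Cache: [X(c=2) J(c=3) E(c=4)]
  11. access E: HIT, count now 5. Cache: [X(c=2) J(c=3) E(c=5)]
  12. access E: HIT, count now 6. Cache: [X(c=2) J(c=3) E(c=6)]
  13. access E: HIT, count now 7. Cache: [X(c=2) J(c=3) E(c=7)]
Total: 9 hits, 4 misses, 1 evictions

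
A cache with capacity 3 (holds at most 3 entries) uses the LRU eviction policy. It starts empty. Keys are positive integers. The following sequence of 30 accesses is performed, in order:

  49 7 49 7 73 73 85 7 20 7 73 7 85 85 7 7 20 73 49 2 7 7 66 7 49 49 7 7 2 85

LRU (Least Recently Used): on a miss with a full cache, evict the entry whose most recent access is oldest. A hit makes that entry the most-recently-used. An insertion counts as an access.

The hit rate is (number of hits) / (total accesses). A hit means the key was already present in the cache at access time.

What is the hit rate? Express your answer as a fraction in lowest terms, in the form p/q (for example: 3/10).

Answer: 7/15

Derivation:
LRU simulation (capacity=3):
  1. access 49: MISS. Cache (LRU->MRU): [49]
  2. access 7: MISS. Cache (LRU->MRU): [49 7]
  3. access 49: HIT. Cache (LRU->MRU): [7 49]
  4. access 7: HIT. Cache (LRU->MRU): [49 7]
  5. access 73: MISS. Cache (LRU->MRU): [49 7 73]
  6. access 73: HIT. Cache (LRU->MRU): [49 7 73]
  7. access 85: MISS, evict 49. Cache (LRU->MRU): [7 73 85]
  8. access 7: HIT. Cache (LRU->MRU): [73 85 7]
  9. access 20: MISS, evict 73. Cache (LRU->MRU): [85 7 20]
  10. access 7: HIT. Cache (LRU->MRU): [85 20 7]
  11. access 73: MISS, evict 85. Cache (LRU->MRU): [20 7 73]
  12. access 7: HIT. Cache (LRU->MRU): [20 73 7]
  13. access 85: MISS, evict 20. Cache (LRU->MRU): [73 7 85]
  14. access 85: HIT. Cache (LRU->MRU): [73 7 85]
  15. access 7: HIT. Cache (LRU->MRU): [73 85 7]
  16. access 7: HIT. Cache (LRU->MRU): [73 85 7]
  17. access 20: MISS, evict 73. Cache (LRU->MRU): [85 7 20]
  18. access 73: MISS, evict 85. Cache (LRU->MRU): [7 20 73]
  19. access 49: MISS, evict 7. Cache (LRU->MRU): [20 73 49]
  20. access 2: MISS, evict 20. Cache (LRU->MRU): [73 49 2]
  21. access 7: MISS, evict 73. Cache (LRU->MRU): [49 2 7]
  22. access 7: HIT. Cache (LRU->MRU): [49 2 7]
  23. access 66: MISS, evict 49. Cache (LRU->MRU): [2 7 66]
  24. access 7: HIT. Cache (LRU->MRU): [2 66 7]
  25. access 49: MISS, evict 2. Cache (LRU->MRU): [66 7 49]
  26. access 49: HIT. Cache (LRU->MRU): [66 7 49]
  27. access 7: HIT. Cache (LRU->MRU): [66 49 7]
  28. access 7: HIT. Cache (LRU->MRU): [66 49 7]
  29. access 2: MISS, evict 66. Cache (LRU->MRU): [49 7 2]
  30. access 85: MISS, evict 49. Cache (LRU->MRU): [7 2 85]
Total: 14 hits, 16 misses, 13 evictions

Hit rate = 14/30 = 7/15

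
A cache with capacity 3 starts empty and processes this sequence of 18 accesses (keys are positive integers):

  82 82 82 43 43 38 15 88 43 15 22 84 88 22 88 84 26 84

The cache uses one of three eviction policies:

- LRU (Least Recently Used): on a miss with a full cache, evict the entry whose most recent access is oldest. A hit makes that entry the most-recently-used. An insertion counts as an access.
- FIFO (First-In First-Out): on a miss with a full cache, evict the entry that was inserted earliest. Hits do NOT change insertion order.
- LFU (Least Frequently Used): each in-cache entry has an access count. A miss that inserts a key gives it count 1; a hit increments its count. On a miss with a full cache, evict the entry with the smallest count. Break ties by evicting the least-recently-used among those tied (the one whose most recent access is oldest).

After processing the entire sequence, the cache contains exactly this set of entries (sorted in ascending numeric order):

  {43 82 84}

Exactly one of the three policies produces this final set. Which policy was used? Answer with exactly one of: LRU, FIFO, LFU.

Answer: LFU

Derivation:
Simulating under each policy and comparing final sets:
  LRU: final set = {26 84 88} -> differs
  FIFO: final set = {26 84 88} -> differs
  LFU: final set = {43 82 84} -> MATCHES target
Only LFU produces the target set.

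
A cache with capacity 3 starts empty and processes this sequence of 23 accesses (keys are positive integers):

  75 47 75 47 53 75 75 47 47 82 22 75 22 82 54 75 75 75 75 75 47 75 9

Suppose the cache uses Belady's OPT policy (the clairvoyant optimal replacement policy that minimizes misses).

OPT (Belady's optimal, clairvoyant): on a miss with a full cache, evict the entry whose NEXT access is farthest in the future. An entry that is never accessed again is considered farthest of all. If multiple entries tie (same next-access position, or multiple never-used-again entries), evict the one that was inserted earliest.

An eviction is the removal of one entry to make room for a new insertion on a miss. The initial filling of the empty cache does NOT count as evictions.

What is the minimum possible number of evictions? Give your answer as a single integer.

OPT (Belady) simulation (capacity=3):
  1. access 75: MISS. Cache: [75]
  2. access 47: MISS. Cache: [75 47]
  3. access 75: HIT. Next use of 75: step 6. Cache: [75 47]
  4. access 47: HIT. Next use of 47: step 8. Cache: [75 47]
  5. access 53: MISS. Cache: [75 47 53]
  6. access 75: HIT. Next use of 75: step 7. Cache: [75 47 53]
  7. access 75: HIT. Next use of 75: step 12. Cache: [75 47 53]
  8. access 47: HIT. Next use of 47: step 9. Cache: [75 47 53]
  9. access 47: HIT. Next use of 47: step 21. Cache: [75 47 53]
  10. access 82: MISS, evict 53 (next use: never). Cache: [75 47 82]
  11. access 22: MISS, evict 47 (next use: step 21). Cache: [75 82 22]
  12. access 75: HIT. Next use of 75: step 16. Cache: [75 82 22]
  13. access 22: HIT. Next use of 22: never. Cache: [75 82 22]
  14. access 82: HIT. Next use of 82: never. Cache: [75 82 22]
  15. access 54: MISS, evict 82 (next use: never). Cache: [75 22 54]
  16. access 75: HIT. Next use of 75: step 17. Cache: [75 22 54]
  17. access 75: HIT. Next use of 75: step 18. Cache: [75 22 54]
  18. access 75: HIT. Next use of 75: step 19. Cache: [75 22 54]
  19. access 75: HIT. Next use of 75: step 20. Cache: [75 22 54]
  20. access 75: HIT. Next use of 75: step 22. Cache: [75 22 54]
  21. access 47: MISS, evict 22 (next use: never). Cache: [75 54 47]
  22. access 75: HIT. Next use of 75: never. Cache: [75 54 47]
  23. access 9: MISS, evict 75 (next use: never). Cache: [54 47 9]
Total: 15 hits, 8 misses, 5 evictions

Answer: 5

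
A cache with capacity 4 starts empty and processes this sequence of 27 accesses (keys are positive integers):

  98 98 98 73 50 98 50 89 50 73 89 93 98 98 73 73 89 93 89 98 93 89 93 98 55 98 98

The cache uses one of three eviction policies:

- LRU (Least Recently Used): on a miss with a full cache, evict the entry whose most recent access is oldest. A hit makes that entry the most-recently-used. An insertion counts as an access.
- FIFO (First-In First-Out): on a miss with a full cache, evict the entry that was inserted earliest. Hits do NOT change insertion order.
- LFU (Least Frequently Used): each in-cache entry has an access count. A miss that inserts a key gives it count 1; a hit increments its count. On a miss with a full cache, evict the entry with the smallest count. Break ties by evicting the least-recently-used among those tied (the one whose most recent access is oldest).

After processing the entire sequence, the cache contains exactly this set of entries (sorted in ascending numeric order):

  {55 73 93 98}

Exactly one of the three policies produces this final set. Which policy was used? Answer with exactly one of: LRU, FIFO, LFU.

Answer: FIFO

Derivation:
Simulating under each policy and comparing final sets:
  LRU: final set = {55 89 93 98} -> differs
  FIFO: final set = {55 73 93 98} -> MATCHES target
  LFU: final set = {55 89 93 98} -> differs
Only FIFO produces the target set.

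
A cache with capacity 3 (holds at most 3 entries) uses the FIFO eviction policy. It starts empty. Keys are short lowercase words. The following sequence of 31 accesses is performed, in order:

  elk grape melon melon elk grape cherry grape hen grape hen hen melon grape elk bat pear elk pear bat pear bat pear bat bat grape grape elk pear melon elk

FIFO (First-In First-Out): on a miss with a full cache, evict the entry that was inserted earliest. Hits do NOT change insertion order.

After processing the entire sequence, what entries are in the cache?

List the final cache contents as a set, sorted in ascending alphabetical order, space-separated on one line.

Answer: elk grape melon

Derivation:
FIFO simulation (capacity=3):
  1. access elk: MISS. Cache (old->new): [elk]
  2. access grape: MISS. Cache (old->new): [elk grape]
  3. access melon: MISS. Cache (old->new): [elk grape melon]
  4. access melon: HIT. Cache (old->new): [elk grape melon]
  5. access elk: HIT. Cache (old->new): [elk grape melon]
  6. access grape: HIT. Cache (old->new): [elk grape melon]
  7. access cherry: MISS, evict elk. Cache (old->new): [grape melon cherry]
  8. access grape: HIT. Cache (old->new): [grape melon cherry]
  9. access hen: MISS, evict grape. Cache (old->new): [melon cherry hen]
  10. access grape: MISS, evict melon. Cache (old->new): [cherry hen grape]
  11. access hen: HIT. Cache (old->new): [cherry hen grape]
  12. access hen: HIT. Cache (old->new): [cherry hen grape]
  13. access melon: MISS, evict cherry. Cache (old->new): [hen grape melon]
  14. access grape: HIT. Cache (old->new): [hen grape melon]
  15. access elk: MISS, evict hen. Cache (old->new): [grape melon elk]
  16. access bat: MISS, evict grape. Cache (old->new): [melon elk bat]
  17. access pear: MISS, evict melon. Cache (old->new): [elk bat pear]
  18. access elk: HIT. Cache (old->new): [elk bat pear]
  19. access pear: HIT. Cache (old->new): [elk bat pear]
  20. access bat: HIT. Cache (old->new): [elk bat pear]
  21. access pear: HIT. Cache (old->new): [elk bat pear]
  22. access bat: HIT. Cache (old->new): [elk bat pear]
  23. access pear: HIT. Cache (old->new): [elk bat pear]
  24. access bat: HIT. Cache (old->new): [elk bat pear]
  25. access bat: HIT. Cache (old->new): [elk bat pear]
  26. access grape: MISS, evict elk. Cache (old->new): [bat pear grape]
  27. access grape: HIT. Cache (old->new): [bat pear grape]
  28. access elk: MISS, evict bat. Cache (old->new): [pear grape elk]
  29. access pear: HIT. Cache (old->new): [pear grape elk]
  30. access melon: MISS, evict pear. Cache (old->new): [grape elk melon]
  31. access elk: HIT. Cache (old->new): [grape elk melon]
Total: 18 hits, 13 misses, 10 evictions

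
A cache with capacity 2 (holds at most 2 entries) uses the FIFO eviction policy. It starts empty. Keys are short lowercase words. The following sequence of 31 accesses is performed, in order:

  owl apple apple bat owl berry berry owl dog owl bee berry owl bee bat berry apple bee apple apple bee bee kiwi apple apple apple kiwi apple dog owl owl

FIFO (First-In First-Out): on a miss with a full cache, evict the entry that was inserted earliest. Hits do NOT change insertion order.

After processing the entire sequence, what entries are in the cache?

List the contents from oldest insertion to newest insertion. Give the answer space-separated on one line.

FIFO simulation (capacity=2):
  1. access owl: MISS. Cache (old->new): [owl]
  2. access apple: MISS. Cache (old->new): [owl apple]
  3. access apple: HIT. Cache (old->new): [owl apple]
  4. access bat: MISS, evict owl. Cache (old->new): [apple bat]
  5. access owl: MISS, evict apple. Cache (old->new): [bat owl]
  6. access berry: MISS, evict bat. Cache (old->new): [owl berry]
  7. access berry: HIT. Cache (old->new): [owl berry]
  8. access owl: HIT. Cache (old->new): [owl berry]
  9. access dog: MISS, evict owl. Cache (old->new): [berry dog]
  10. access owl: MISS, evict berry. Cache (old->new): [dog owl]
  11. access bee: MISS, evict dog. Cache (old->new): [owl bee]
  12. access berry: MISS, evict owl. Cache (old->new): [bee berry]
  13. access owl: MISS, evict bee. Cache (old->new): [berry owl]
  14. access bee: MISS, evict berry. Cache (old->new): [owl bee]
  15. access bat: MISS, evict owl. Cache (old->new): [bee bat]
  16. access berry: MISS, evict bee. Cache (old->new): [bat berry]
  17. access apple: MISS, evict bat. Cache (old->new): [berry apple]
  18. access bee: MISS, evict berry. Cache (old->new): [apple bee]
  19. access apple: HIT. Cache (old->new): [apple bee]
  20. access apple: HIT. Cache (old->new): [apple bee]
  21. access bee: HIT. Cache (old->new): [apple bee]
  22. access bee: HIT. Cache (old->new): [apple bee]
  23. access kiwi: MISS, evict apple. Cache (old->new): [bee kiwi]
  24. access apple: MISS, evict bee. Cache (old->new): [kiwi apple]
  25. access apple: HIT. Cache (old->new): [kiwi apple]
  26. access apple: HIT. Cache (old->new): [kiwi apple]
  27. access kiwi: HIT. Cache (old->new): [kiwi apple]
  28. access apple: HIT. Cache (old->new): [kiwi apple]
  29. access dog: MISS, evict kiwi. Cache (old->new): [apple dog]
  30. access owl: MISS, evict apple. Cache (old->new): [dog owl]
  31. access owl: HIT. Cache (old->new): [dog owl]
Total: 12 hits, 19 misses, 17 evictions

Answer: dog owl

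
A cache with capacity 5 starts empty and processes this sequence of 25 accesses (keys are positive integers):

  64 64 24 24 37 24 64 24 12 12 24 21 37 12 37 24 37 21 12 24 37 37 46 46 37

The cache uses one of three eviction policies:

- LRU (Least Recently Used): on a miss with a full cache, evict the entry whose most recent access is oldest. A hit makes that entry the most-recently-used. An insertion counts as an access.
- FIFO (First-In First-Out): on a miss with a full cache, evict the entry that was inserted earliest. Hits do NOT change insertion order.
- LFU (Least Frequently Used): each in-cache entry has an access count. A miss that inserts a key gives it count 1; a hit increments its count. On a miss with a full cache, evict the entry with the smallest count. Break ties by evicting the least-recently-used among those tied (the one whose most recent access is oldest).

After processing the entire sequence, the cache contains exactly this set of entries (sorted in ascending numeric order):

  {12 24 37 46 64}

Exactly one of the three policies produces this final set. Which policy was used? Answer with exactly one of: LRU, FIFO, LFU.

Answer: LFU

Derivation:
Simulating under each policy and comparing final sets:
  LRU: final set = {12 21 24 37 46} -> differs
  FIFO: final set = {12 21 24 37 46} -> differs
  LFU: final set = {12 24 37 46 64} -> MATCHES target
Only LFU produces the target set.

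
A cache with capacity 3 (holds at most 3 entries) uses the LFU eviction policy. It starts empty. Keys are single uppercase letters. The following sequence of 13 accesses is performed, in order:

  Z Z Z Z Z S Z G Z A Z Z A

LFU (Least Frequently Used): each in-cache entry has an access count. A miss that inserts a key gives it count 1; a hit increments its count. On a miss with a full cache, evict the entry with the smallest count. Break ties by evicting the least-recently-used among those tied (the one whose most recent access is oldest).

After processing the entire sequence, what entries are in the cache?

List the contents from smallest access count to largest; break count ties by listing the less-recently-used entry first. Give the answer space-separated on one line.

LFU simulation (capacity=3):
  1. access Z: MISS. Cache: [Z(c=1)]
  2. access Z: HIT, count now 2. Cache: [Z(c=2)]
  3. access Z: HIT, count now 3. Cache: [Z(c=3)]
  4. access Z: HIT, count now 4. Cache: [Z(c=4)]
  5. access Z: HIT, count now 5. Cache: [Z(c=5)]
  6. access S: MISS. Cache: [S(c=1) Z(c=5)]
  7. access Z: HIT, count now 6. Cache: [S(c=1) Z(c=6)]
  8. access G: MISS. Cache: [S(c=1) G(c=1) Z(c=6)]
  9. access Z: HIT, count now 7. Cache: [S(c=1) G(c=1) Z(c=7)]
  10. access A: MISS, evict S(c=1). Cache: [G(c=1) A(c=1) Z(c=7)]
  11. access Z: HIT, count now 8. Cache: [G(c=1) A(c=1) Z(c=8)]
  12. access Z: HIT, count now 9. Cache: [G(c=1) A(c=1) Z(c=9)]
  13. access A: HIT, count now 2. Cache: [G(c=1) A(c=2) Z(c=9)]
Total: 9 hits, 4 misses, 1 evictions

Answer: G A Z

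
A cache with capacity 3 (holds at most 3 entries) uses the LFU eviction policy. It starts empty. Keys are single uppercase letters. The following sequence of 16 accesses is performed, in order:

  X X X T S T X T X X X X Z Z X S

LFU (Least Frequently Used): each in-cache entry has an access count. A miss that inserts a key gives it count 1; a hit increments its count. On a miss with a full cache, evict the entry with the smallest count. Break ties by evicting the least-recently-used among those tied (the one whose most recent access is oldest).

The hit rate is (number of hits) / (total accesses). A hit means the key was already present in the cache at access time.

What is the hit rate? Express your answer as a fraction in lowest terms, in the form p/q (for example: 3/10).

Answer: 11/16

Derivation:
LFU simulation (capacity=3):
  1. access X: MISS. Cache: [X(c=1)]
  2. access X: HIT, count now 2. Cache: [X(c=2)]
  3. access X: HIT, count now 3. Cache: [X(c=3)]
  4. access T: MISS. Cache: [T(c=1) X(c=3)]
  5. access S: MISS. Cache: [T(c=1) S(c=1) X(c=3)]
  6. access T: HIT, count now 2. Cache: [S(c=1) T(c=2) X(c=3)]
  7. access X: HIT, count now 4. Cache: [S(c=1) T(c=2) X(c=4)]
  8. access T: HIT, count now 3. Cache: [S(c=1) T(c=3) X(c=4)]
  9. access X: HIT, count now 5. Cache: [S(c=1) T(c=3) X(c=5)]
  10. access X: HIT, count now 6. Cache: [S(c=1) T(c=3) X(c=6)]
  11. access X: HIT, count now 7. Cache: [S(c=1) T(c=3) X(c=7)]
  12. access X: HIT, count now 8. Cache: [S(c=1) T(c=3) X(c=8)]
  13. access Z: MISS, evict S(c=1). Cache: [Z(c=1) T(c=3) X(c=8)]
  14. access Z: HIT, count now 2. Cache: [Z(c=2) T(c=3) X(c=8)]
  15. access X: HIT, count now 9. Cache: [Z(c=2) T(c=3) X(c=9)]
  16. access S: MISS, evict Z(c=2). Cache: [S(c=1) T(c=3) X(c=9)]
Total: 11 hits, 5 misses, 2 evictions

Hit rate = 11/16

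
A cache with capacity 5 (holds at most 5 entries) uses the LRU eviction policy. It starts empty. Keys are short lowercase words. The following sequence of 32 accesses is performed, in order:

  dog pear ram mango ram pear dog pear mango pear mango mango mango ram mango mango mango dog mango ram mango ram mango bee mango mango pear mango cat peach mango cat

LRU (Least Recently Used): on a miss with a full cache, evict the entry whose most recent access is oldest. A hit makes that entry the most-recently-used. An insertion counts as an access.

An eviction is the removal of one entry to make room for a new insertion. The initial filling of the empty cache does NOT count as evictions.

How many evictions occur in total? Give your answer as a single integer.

Answer: 2

Derivation:
LRU simulation (capacity=5):
  1. access dog: MISS. Cache (LRU->MRU): [dog]
  2. access pear: MISS. Cache (LRU->MRU): [dog pear]
  3. access ram: MISS. Cache (LRU->MRU): [dog pear ram]
  4. access mango: MISS. Cache (LRU->MRU): [dog pear ram mango]
  5. access ram: HIT. Cache (LRU->MRU): [dog pear mango ram]
  6. access pear: HIT. Cache (LRU->MRU): [dog mango ram pear]
  7. access dog: HIT. Cache (LRU->MRU): [mango ram pear dog]
  8. access pear: HIT. Cache (LRU->MRU): [mango ram dog pear]
  9. access mango: HIT. Cache (LRU->MRU): [ram dog pear mango]
  10. access pear: HIT. Cache (LRU->MRU): [ram dog mango pear]
  11. access mango: HIT. Cache (LRU->MRU): [ram dog pear mango]
  12. access mango: HIT. Cache (LRU->MRU): [ram dog pear mango]
  13. access mango: HIT. Cache (LRU->MRU): [ram dog pear mango]
  14. access ram: HIT. Cache (LRU->MRU): [dog pear mango ram]
  15. access mango: HIT. Cache (LRU->MRU): [dog pear ram mango]
  16. access mango: HIT. Cache (LRU->MRU): [dog pear ram mango]
  17. access mango: HIT. Cache (LRU->MRU): [dog pear ram mango]
  18. access dog: HIT. Cache (LRU->MRU): [pear ram mango dog]
  19. access mango: HIT. Cache (LRU->MRU): [pear ram dog mango]
  20. access ram: HIT. Cache (LRU->MRU): [pear dog mango ram]
  21. access mango: HIT. Cache (LRU->MRU): [pear dog ram mango]
  22. access ram: HIT. Cache (LRU->MRU): [pear dog mango ram]
  23. access mango: HIT. Cache (LRU->MRU): [pear dog ram mango]
  24. access bee: MISS. Cache (LRU->MRU): [pear dog ram mango bee]
  25. access mango: HIT. Cache (LRU->MRU): [pear dog ram bee mango]
  26. access mango: HIT. Cache (LRU->MRU): [pear dog ram bee mango]
  27. access pear: HIT. Cache (LRU->MRU): [dog ram bee mango pear]
  28. access mango: HIT. Cache (LRU->MRU): [dog ram bee pear mango]
  29. access cat: MISS, evict dog. Cache (LRU->MRU): [ram bee pear mango cat]
  30. access peach: MISS, evict ram. Cache (LRU->MRU): [bee pear mango cat peach]
  31. access mango: HIT. Cache (LRU->MRU): [bee pear cat peach mango]
  32. access cat: HIT. Cache (LRU->MRU): [bee pear peach mango cat]
Total: 25 hits, 7 misses, 2 evictions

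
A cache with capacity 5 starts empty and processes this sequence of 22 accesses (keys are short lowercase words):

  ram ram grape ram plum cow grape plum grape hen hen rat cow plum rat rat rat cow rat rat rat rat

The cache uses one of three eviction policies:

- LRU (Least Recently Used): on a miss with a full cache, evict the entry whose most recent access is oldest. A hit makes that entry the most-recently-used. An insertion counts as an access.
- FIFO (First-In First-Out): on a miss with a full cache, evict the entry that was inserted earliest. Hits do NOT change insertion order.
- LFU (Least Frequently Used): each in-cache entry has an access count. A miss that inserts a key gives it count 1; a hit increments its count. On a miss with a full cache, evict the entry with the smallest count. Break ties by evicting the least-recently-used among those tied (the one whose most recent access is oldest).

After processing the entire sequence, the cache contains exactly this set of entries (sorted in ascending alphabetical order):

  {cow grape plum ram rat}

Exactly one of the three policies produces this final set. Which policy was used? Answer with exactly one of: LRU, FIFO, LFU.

Simulating under each policy and comparing final sets:
  LRU: final set = {cow grape hen plum rat} -> differs
  FIFO: final set = {cow grape hen plum rat} -> differs
  LFU: final set = {cow grape plum ram rat} -> MATCHES target
Only LFU produces the target set.

Answer: LFU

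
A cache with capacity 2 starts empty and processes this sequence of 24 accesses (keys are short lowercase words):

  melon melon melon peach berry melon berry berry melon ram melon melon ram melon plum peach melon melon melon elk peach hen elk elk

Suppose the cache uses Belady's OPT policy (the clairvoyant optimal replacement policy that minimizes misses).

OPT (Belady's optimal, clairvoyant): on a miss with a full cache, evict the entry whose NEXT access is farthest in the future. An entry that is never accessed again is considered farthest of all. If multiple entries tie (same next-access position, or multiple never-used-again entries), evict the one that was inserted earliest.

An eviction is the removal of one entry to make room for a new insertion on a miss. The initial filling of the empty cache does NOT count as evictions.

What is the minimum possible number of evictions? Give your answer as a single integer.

OPT (Belady) simulation (capacity=2):
  1. access melon: MISS. Cache: [melon]
  2. access melon: HIT. Next use of melon: step 3. Cache: [melon]
  3. access melon: HIT. Next use of melon: step 6. Cache: [melon]
  4. access peach: MISS. Cache: [melon peach]
  5. access berry: MISS, evict peach (next use: step 16). Cache: [melon berry]
  6. access melon: HIT. Next use of melon: step 9. Cache: [melon berry]
  7. access berry: HIT. Next use of berry: step 8. Cache: [melon berry]
  8. access berry: HIT. Next use of berry: never. Cache: [melon berry]
  9. access melon: HIT. Next use of melon: step 11. Cache: [melon berry]
  10. access ram: MISS, evict berry (next use: never). Cache: [melon ram]
  11. access melon: HIT. Next use of melon: step 12. Cache: [melon ram]
  12. access melon: HIT. Next use of melon: step 14. Cache: [melon ram]
  13. access ram: HIT. Next use of ram: never. Cache: [melon ram]
  14. access melon: HIT. Next use of melon: step 17. Cache: [melon ram]
  15. access plum: MISS, evict ram (next use: never). Cache: [melon plum]
  16. access peach: MISS, evict plum (next use: never). Cache: [melon peach]
  17. access melon: HIT. Next use of melon: step 18. Cache: [melon peach]
  18. access melon: HIT. Next use of melon: step 19. Cache: [melon peach]
  19. access melon: HIT. Next use of melon: never. Cache: [melon peach]
  20. access elk: MISS, evict melon (next use: never). Cache: [peach elk]
  21. access peach: HIT. Next use of peach: never. Cache: [peach elk]
  22. access hen: MISS, evict peach (next use: never). Cache: [elk hen]
  23. access elk: HIT. Next use of elk: step 24. Cache: [elk hen]
  24. access elk: HIT. Next use of elk: never. Cache: [elk hen]
Total: 16 hits, 8 misses, 6 evictions

Answer: 6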